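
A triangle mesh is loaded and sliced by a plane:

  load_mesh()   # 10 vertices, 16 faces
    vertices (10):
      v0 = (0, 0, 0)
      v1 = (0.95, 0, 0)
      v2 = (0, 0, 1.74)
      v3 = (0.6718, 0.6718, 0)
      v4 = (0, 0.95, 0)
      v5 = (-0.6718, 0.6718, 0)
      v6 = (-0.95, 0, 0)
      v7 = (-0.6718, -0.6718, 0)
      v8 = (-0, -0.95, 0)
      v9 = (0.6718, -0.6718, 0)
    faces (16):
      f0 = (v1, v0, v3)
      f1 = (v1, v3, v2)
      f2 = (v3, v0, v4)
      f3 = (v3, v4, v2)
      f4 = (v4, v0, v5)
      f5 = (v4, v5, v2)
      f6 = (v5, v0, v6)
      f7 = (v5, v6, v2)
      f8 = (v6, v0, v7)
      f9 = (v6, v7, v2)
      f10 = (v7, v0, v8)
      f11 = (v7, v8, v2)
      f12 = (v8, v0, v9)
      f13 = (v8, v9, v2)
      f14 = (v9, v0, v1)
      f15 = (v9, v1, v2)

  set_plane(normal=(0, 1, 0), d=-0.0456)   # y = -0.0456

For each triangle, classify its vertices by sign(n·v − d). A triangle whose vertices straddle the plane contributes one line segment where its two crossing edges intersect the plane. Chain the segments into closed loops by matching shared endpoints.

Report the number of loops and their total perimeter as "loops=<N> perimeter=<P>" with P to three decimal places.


Straddling triangles (8 of 16):
  (v6,v0,v7) [++-] → (-0.0456, -0.0456, 0)–(-0.931117, -0.0456, 0)  len=0.8855
  (v6,v7,v2) [+-+] → (-0.931117, -0.0456, 0)–(-0.0456, -0.0456, 1.62189)  len=1.8479
  (v7,v0,v8) [-+-] → (-0.0456, -0.0456, 0)–(0, -0.0456, 0)  len=0.0456
  (v7,v8,v2) [--+] → (0, -0.0456, 1.65648)–(-0.0456, -0.0456, 1.62189)  len=0.0572
  (v8,v0,v9) [-+-] → (0, -0.0456, 0)–(0.0456, -0.0456, 0)  len=0.0456
  (v8,v9,v2) [--+] → (0.0456, -0.0456, 1.62189)–(0, -0.0456, 1.65648)  len=0.0572
  (v9,v0,v1) [-++] → (0.0456, -0.0456, 0)–(0.931117, -0.0456, 0)  len=0.8855
  (v9,v1,v2) [-++] → (0.931117, -0.0456, 0)–(0.0456, -0.0456, 1.62189)  len=1.8479

Chained into 1 loop(s):
  loop 1: 8 segments, perimeter = 5.6725
Total perimeter = 5.672

loops=1 perimeter=5.672


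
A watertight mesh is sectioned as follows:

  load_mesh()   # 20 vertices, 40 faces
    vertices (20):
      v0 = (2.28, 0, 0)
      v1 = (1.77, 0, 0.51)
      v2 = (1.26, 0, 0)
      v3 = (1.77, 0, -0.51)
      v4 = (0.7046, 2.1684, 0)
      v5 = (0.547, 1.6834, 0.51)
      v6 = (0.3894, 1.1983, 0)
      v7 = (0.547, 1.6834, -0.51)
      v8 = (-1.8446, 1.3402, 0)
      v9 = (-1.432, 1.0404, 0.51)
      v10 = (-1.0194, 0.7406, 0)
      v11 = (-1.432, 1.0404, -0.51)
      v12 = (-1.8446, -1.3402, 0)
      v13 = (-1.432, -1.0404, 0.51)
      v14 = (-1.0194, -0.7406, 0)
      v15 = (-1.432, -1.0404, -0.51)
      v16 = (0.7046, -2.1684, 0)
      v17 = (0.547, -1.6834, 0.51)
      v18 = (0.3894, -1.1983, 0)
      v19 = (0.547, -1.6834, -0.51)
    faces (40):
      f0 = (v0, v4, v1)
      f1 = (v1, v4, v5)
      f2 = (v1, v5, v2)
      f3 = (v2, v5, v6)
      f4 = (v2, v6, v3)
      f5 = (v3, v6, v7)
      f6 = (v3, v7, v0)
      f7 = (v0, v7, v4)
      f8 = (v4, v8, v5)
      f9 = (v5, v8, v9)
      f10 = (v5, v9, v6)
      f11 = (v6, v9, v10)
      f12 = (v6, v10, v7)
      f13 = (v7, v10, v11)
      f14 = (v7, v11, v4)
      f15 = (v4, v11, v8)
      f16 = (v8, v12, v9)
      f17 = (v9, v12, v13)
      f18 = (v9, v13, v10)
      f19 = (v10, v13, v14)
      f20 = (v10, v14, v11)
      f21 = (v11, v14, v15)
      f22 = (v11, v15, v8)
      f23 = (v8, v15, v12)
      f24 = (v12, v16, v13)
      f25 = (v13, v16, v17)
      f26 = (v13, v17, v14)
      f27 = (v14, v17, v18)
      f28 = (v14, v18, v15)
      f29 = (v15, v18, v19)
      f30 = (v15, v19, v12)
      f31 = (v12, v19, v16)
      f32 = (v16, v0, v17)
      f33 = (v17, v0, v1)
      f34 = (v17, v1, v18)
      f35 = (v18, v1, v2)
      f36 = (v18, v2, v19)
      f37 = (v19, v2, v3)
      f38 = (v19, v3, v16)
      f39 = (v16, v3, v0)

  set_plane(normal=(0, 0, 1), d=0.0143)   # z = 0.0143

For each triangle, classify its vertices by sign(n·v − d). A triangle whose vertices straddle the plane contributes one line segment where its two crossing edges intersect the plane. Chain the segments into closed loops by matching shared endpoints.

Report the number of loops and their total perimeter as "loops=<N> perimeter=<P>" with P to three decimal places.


Straddling triangles (20 of 40):
  (v0,v4,v1) [--+] → (0.734473, 2.1076, 0.0143)–(2.2657, 0, 0.0143)  len=2.6051
  (v1,v4,v5) [+-+] → (0.734473, 2.1076, 0.0143)–(0.700181, 2.1548, 0.0143)  len=0.0583
  (v1,v5,v2) [++-] → (1.24001, 0.0472012, 0.0143)–(1.2743, 0, 0.0143)  len=0.0583
  (v2,v5,v6) [-+-] → (1.24001, 0.0472012, 0.0143)–(0.393819, 1.2119, 0.0143)  len=1.4396
  (v4,v8,v5) [--+] → (-1.77754, 1.34982, 0.0143)–(0.700181, 2.1548, 0.0143)  len=2.6052
  (v5,v8,v9) [+-+] → (-1.77754, 1.34982, 0.0143)–(-1.83303, 1.33179, 0.0143)  len=0.0583
  (v5,v9,v6) [++-] → (0.338329, 1.19387, 0.0143)–(0.393819, 1.2119, 0.0143)  len=0.0583
  (v6,v9,v10) [-+-] → (0.338329, 1.19387, 0.0143)–(-1.03097, 0.749006, 0.0143)  len=1.4398
  (v8,v12,v9) [--+] → (-1.83303, -1.27345, 0.0143)–(-1.83303, 1.33179, 0.0143)  len=2.6052
  (v9,v12,v13) [+-+] → (-1.83303, -1.27345, 0.0143)–(-1.83303, -1.33179, 0.0143)  len=0.0583
  (v9,v13,v10) [++-] → (-1.03097, 0.690662, 0.0143)–(-1.03097, 0.749006, 0.0143)  len=0.0583
  (v10,v13,v14) [-+-] → (-1.03097, 0.690662, 0.0143)–(-1.03097, -0.749006, 0.0143)  len=1.4397
  (v12,v16,v13) [--+] → (0.644691, -2.13677, 0.0143)–(-1.83303, -1.33179, 0.0143)  len=2.6052
  (v13,v16,v17) [+-+] → (0.644691, -2.13677, 0.0143)–(0.700181, -2.1548, 0.0143)  len=0.0583
  (v13,v17,v14) [++-] → (-0.975479, -0.767035, 0.0143)–(-1.03097, -0.749006, 0.0143)  len=0.0583
  (v14,v17,v18) [-+-] → (-0.975479, -0.767035, 0.0143)–(0.393819, -1.2119, 0.0143)  len=1.4398
  (v16,v0,v17) [--+] → (2.23141, -0.0472012, 0.0143)–(0.700181, -2.1548, 0.0143)  len=2.6051
  (v17,v0,v1) [+-+] → (2.23141, -0.0472012, 0.0143)–(2.2657, 0, 0.0143)  len=0.0583
  (v17,v1,v18) [++-] → (0.428111, -1.1647, 0.0143)–(0.393819, -1.2119, 0.0143)  len=0.0583
  (v18,v1,v2) [-+-] → (0.428111, -1.1647, 0.0143)–(1.2743, 0, 0.0143)  len=1.4396

Chained into 2 loop(s):
  loop 1: 10 segments, perimeter = 13.3176
  loop 2: 10 segments, perimeter = 7.4902
Total perimeter = 20.808

loops=2 perimeter=20.808


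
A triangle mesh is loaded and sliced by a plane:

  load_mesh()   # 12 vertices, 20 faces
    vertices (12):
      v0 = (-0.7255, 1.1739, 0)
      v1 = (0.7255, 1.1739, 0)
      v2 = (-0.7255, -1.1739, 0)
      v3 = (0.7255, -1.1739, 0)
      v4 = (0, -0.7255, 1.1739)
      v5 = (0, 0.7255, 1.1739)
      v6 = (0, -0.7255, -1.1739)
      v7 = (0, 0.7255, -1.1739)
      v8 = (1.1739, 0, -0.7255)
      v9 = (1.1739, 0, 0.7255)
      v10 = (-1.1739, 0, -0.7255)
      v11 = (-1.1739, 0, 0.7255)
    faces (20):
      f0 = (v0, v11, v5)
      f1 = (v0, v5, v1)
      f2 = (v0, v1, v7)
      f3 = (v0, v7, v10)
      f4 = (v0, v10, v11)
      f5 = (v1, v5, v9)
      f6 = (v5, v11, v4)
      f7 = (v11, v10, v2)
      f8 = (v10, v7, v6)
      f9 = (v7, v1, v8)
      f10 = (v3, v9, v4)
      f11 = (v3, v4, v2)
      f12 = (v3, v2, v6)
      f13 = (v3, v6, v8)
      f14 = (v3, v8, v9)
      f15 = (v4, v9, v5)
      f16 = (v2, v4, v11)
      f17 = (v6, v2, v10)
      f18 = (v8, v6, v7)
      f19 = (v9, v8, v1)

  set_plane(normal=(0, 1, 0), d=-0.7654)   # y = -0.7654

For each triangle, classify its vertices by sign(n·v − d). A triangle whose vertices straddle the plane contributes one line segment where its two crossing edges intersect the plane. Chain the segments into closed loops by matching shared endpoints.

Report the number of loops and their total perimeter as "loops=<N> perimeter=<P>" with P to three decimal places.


Straddling triangles (8 of 20):
  (v11,v10,v2) [++-] → (-0.881537, -0.7654, -0.252463)–(-0.881537, -0.7654, 0.252463)  len=0.5049
  (v3,v9,v4) [-++] → (0.881537, -0.7654, 0.252463)–(0.0645572, -0.7654, 1.06944)  len=1.1554
  (v3,v4,v2) [-+-] → (0.0645572, -0.7654, 1.06944)–(-0.0645572, -0.7654, 1.06944)  len=0.1291
  (v3,v2,v6) [--+] → (-0.0645572, -0.7654, -1.06944)–(0.0645572, -0.7654, -1.06944)  len=0.1291
  (v3,v6,v8) [-++] → (0.0645572, -0.7654, -1.06944)–(0.881537, -0.7654, -0.252463)  len=1.1554
  (v3,v8,v9) [-++] → (0.881537, -0.7654, -0.252463)–(0.881537, -0.7654, 0.252463)  len=0.5049
  (v2,v4,v11) [-++] → (-0.0645572, -0.7654, 1.06944)–(-0.881537, -0.7654, 0.252463)  len=1.1554
  (v6,v2,v10) [+-+] → (-0.0645572, -0.7654, -1.06944)–(-0.881537, -0.7654, -0.252463)  len=1.1554

Chained into 1 loop(s):
  loop 1: 8 segments, perimeter = 5.8896
Total perimeter = 5.890

loops=1 perimeter=5.890


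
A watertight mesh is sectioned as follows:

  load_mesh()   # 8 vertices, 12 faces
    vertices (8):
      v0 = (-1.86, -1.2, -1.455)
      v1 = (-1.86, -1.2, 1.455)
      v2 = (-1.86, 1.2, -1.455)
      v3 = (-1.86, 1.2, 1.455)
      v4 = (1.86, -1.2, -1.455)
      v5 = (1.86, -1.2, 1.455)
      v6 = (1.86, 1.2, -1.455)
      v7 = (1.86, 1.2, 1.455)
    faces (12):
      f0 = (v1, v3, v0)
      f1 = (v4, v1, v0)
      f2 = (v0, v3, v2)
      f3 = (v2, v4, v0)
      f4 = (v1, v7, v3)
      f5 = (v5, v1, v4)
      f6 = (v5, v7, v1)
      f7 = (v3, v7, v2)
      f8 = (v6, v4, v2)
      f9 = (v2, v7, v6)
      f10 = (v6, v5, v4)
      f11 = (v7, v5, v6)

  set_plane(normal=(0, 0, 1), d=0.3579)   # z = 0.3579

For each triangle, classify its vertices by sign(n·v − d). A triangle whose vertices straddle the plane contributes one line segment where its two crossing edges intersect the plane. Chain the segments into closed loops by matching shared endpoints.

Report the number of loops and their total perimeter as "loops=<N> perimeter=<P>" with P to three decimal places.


loops=1 perimeter=12.240

Straddling triangles (8 of 12):
  (v1,v3,v0) [++-] → (-1.86, 0.295175, 0.3579)–(-1.86, -1.2, 0.3579)  len=1.4952
  (v4,v1,v0) [-+-] → (-0.457522, -1.2, 0.3579)–(-1.86, -1.2, 0.3579)  len=1.4025
  (v0,v3,v2) [-+-] → (-1.86, 0.295175, 0.3579)–(-1.86, 1.2, 0.3579)  len=0.9048
  (v5,v1,v4) [++-] → (-0.457522, -1.2, 0.3579)–(1.86, -1.2, 0.3579)  len=2.3175
  (v3,v7,v2) [++-] → (0.457522, 1.2, 0.3579)–(-1.86, 1.2, 0.3579)  len=2.3175
  (v2,v7,v6) [-+-] → (0.457522, 1.2, 0.3579)–(1.86, 1.2, 0.3579)  len=1.4025
  (v6,v5,v4) [-+-] → (1.86, -0.295175, 0.3579)–(1.86, -1.2, 0.3579)  len=0.9048
  (v7,v5,v6) [++-] → (1.86, -0.295175, 0.3579)–(1.86, 1.2, 0.3579)  len=1.4952

Chained into 1 loop(s):
  loop 1: 8 segments, perimeter = 12.2400
Total perimeter = 12.240


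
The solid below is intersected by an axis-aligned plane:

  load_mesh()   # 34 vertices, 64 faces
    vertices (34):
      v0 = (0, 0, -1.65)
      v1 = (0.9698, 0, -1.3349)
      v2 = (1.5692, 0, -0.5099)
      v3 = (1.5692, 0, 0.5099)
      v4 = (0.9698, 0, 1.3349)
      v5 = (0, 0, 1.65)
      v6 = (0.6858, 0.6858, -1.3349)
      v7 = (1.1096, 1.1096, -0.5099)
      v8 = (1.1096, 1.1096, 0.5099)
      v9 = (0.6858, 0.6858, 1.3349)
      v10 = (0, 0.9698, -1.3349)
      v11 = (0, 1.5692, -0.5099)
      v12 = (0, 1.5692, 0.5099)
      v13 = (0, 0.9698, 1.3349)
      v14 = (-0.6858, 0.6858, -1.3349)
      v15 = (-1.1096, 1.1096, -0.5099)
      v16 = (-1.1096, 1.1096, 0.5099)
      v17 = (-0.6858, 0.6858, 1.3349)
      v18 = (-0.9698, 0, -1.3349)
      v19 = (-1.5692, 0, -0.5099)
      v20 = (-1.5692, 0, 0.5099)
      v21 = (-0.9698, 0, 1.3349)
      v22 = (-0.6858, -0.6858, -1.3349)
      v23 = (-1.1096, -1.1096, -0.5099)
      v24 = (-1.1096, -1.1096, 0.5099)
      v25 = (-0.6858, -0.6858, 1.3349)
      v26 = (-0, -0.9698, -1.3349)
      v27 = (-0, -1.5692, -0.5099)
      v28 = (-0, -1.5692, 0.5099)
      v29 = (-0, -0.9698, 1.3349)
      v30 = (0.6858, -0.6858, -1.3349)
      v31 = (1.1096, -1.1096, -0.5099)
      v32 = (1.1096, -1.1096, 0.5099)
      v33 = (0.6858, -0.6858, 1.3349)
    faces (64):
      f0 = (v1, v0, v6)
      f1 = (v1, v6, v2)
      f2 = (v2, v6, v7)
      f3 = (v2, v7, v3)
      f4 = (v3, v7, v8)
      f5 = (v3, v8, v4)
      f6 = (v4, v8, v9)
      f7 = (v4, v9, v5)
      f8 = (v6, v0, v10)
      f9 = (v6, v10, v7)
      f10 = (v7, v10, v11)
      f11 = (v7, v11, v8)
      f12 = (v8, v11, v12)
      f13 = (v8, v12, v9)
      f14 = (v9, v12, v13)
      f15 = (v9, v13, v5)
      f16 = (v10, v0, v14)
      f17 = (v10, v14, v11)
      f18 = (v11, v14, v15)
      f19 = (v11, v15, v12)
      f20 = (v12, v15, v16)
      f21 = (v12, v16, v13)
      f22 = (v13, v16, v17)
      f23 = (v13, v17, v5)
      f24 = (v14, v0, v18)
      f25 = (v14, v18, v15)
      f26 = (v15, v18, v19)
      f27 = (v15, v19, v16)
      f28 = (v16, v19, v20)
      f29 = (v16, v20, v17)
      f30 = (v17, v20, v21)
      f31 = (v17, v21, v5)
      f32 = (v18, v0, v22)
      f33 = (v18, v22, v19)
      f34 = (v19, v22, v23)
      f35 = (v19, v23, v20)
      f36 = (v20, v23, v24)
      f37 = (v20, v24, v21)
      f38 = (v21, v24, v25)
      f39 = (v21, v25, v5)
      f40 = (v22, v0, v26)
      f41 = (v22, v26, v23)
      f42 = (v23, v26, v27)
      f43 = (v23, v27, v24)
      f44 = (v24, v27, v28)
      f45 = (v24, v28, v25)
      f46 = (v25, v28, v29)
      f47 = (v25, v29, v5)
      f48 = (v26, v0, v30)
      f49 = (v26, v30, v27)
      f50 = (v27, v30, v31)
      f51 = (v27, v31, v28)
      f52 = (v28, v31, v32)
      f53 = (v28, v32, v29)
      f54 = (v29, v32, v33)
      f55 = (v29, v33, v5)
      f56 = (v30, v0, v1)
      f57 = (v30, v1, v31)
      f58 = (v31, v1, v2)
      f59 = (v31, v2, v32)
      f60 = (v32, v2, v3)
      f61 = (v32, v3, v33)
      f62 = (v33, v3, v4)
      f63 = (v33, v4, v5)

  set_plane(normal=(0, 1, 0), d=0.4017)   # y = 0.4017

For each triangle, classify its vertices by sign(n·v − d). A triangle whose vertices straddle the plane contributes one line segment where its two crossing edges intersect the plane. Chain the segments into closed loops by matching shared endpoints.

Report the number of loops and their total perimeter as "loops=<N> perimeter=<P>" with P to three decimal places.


loops=1 perimeter=9.430

Straddling triangles (20 of 64):
  (v1,v0,v6) [--+] → (0.4017, 0.4017, -1.46543)–(0.80345, 0.4017, -1.3349)  len=0.4224
  (v1,v6,v2) [-+-] → (0.80345, 0.4017, -1.3349)–(1.05176, 0.4017, -0.993135)  len=0.4224
  (v2,v6,v7) [-++] → (1.05176, 0.4017, -0.993135)–(1.40281, 0.4017, -0.5099)  len=0.5973
  (v2,v7,v3) [-+-] → (1.40281, 0.4017, -0.5099)–(1.40281, 0.4017, 0.14071)  len=0.6506
  (v3,v7,v8) [-++] → (1.40281, 0.4017, 0.14071)–(1.40281, 0.4017, 0.5099)  len=0.3692
  (v3,v8,v4) [-+-] → (1.40281, 0.4017, 0.5099)–(1.02041, 0.4017, 1.03623)  len=0.6506
  (v4,v8,v9) [-++] → (1.02041, 0.4017, 1.03623)–(0.80345, 0.4017, 1.3349)  len=0.3692
  (v4,v9,v5) [-+-] → (0.80345, 0.4017, 1.3349)–(0.4017, 0.4017, 1.46543)  len=0.4224
  (v6,v0,v10) [+-+] → (0.4017, 0.4017, -1.46543)–(0, 0.4017, -1.51948)  len=0.4053
  (v9,v13,v5) [++-] → (0, 0.4017, 1.51948)–(0.4017, 0.4017, 1.46543)  len=0.4053
  (v10,v0,v14) [+-+] → (0, 0.4017, -1.51948)–(-0.4017, 0.4017, -1.46543)  len=0.4053
  (v13,v17,v5) [++-] → (-0.4017, 0.4017, 1.46543)–(0, 0.4017, 1.51948)  len=0.4053
  (v14,v0,v18) [+--] → (-0.4017, 0.4017, -1.46543)–(-0.80345, 0.4017, -1.3349)  len=0.4224
  (v14,v18,v15) [+-+] → (-0.80345, 0.4017, -1.3349)–(-1.02041, 0.4017, -1.03623)  len=0.3692
  (v15,v18,v19) [+--] → (-1.02041, 0.4017, -1.03623)–(-1.40281, 0.4017, -0.5099)  len=0.6506
  (v15,v19,v16) [+-+] → (-1.40281, 0.4017, -0.5099)–(-1.40281, 0.4017, -0.14071)  len=0.3692
  (v16,v19,v20) [+--] → (-1.40281, 0.4017, -0.14071)–(-1.40281, 0.4017, 0.5099)  len=0.6506
  (v16,v20,v17) [+-+] → (-1.40281, 0.4017, 0.5099)–(-1.05176, 0.4017, 0.993135)  len=0.5973
  (v17,v20,v21) [+--] → (-1.05176, 0.4017, 0.993135)–(-0.80345, 0.4017, 1.3349)  len=0.4224
  (v17,v21,v5) [+--] → (-0.80345, 0.4017, 1.3349)–(-0.4017, 0.4017, 1.46543)  len=0.4224

Chained into 1 loop(s):
  loop 1: 20 segments, perimeter = 9.4295
Total perimeter = 9.430


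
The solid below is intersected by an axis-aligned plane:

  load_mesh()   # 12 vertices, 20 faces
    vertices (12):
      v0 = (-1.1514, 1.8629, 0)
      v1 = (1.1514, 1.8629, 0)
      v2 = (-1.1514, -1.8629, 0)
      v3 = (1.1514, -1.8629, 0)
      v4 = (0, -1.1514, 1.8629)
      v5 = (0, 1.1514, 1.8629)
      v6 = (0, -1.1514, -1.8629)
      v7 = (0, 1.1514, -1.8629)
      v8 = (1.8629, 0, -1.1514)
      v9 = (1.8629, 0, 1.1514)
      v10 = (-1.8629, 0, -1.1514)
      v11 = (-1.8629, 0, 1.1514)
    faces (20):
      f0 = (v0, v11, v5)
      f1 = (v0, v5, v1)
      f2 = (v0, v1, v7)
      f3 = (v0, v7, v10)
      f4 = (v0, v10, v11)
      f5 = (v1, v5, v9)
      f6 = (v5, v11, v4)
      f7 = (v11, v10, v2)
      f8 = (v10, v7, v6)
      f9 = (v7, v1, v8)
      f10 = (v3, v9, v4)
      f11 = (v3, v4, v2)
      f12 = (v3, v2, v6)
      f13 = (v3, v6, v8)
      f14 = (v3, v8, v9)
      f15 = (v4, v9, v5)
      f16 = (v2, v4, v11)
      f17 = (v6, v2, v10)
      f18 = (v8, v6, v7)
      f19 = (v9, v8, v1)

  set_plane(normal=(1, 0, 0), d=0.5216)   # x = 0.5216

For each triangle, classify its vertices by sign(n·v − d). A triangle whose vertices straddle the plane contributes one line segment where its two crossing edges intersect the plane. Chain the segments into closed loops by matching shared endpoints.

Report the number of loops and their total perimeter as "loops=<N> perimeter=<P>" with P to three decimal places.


loops=1 perimeter=11.326

Straddling triangles (10 of 20):
  (v0,v5,v1) [--+] → (0.5216, 1.47372, 1.01898)–(0.5216, 1.8629, 0)  len=1.0908
  (v0,v1,v7) [-+-] → (0.5216, 1.8629, 0)–(0.5216, 1.47372, -1.01898)  len=1.0908
  (v1,v5,v9) [+-+] → (0.5216, 1.47372, 1.01898)–(0.5216, 0.829015, 1.66368)  len=0.9117
  (v7,v1,v8) [-++] → (0.5216, 1.47372, -1.01898)–(0.5216, 0.829015, -1.66368)  len=0.9117
  (v3,v9,v4) [++-] → (0.5216, -0.829015, 1.66368)–(0.5216, -1.47372, 1.01898)  len=0.9117
  (v3,v4,v2) [+--] → (0.5216, -1.47372, 1.01898)–(0.5216, -1.8629, 0)  len=1.0908
  (v3,v2,v6) [+--] → (0.5216, -1.8629, 0)–(0.5216, -1.47372, -1.01898)  len=1.0908
  (v3,v6,v8) [+-+] → (0.5216, -1.47372, -1.01898)–(0.5216, -0.829015, -1.66368)  len=0.9117
  (v4,v9,v5) [-+-] → (0.5216, -0.829015, 1.66368)–(0.5216, 0.829015, 1.66368)  len=1.6580
  (v8,v6,v7) [+--] → (0.5216, -0.829015, -1.66368)–(0.5216, 0.829015, -1.66368)  len=1.6580

Chained into 1 loop(s):
  loop 1: 10 segments, perimeter = 11.3261
Total perimeter = 11.326


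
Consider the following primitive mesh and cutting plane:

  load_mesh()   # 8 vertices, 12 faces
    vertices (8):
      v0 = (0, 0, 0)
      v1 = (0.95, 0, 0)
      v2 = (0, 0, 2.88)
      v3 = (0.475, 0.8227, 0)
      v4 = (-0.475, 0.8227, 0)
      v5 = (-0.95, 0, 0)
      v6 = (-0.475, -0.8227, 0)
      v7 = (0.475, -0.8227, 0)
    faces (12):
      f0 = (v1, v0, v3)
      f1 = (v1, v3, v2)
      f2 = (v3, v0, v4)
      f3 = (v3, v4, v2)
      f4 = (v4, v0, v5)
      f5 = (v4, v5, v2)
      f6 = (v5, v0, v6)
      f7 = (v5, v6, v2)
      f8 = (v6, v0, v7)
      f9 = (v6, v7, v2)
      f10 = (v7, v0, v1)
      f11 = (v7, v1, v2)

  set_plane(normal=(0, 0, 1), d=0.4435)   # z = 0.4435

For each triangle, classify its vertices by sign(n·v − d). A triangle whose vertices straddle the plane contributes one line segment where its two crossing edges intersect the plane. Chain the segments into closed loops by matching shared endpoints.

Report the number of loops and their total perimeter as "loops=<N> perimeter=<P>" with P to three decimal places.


loops=1 perimeter=4.822

Straddling triangles (6 of 12):
  (v1,v3,v2) [--+] → (0.401853, 0.69601, 0.4435)–(0.803707, 0, 0.4435)  len=0.8037
  (v3,v4,v2) [--+] → (-0.401853, 0.69601, 0.4435)–(0.401853, 0.69601, 0.4435)  len=0.8037
  (v4,v5,v2) [--+] → (-0.803707, 0, 0.4435)–(-0.401853, 0.69601, 0.4435)  len=0.8037
  (v5,v6,v2) [--+] → (-0.401853, -0.69601, 0.4435)–(-0.803707, 0, 0.4435)  len=0.8037
  (v6,v7,v2) [--+] → (0.401853, -0.69601, 0.4435)–(-0.401853, -0.69601, 0.4435)  len=0.8037
  (v7,v1,v2) [--+] → (0.803707, 0, 0.4435)–(0.401853, -0.69601, 0.4435)  len=0.8037

Chained into 1 loop(s):
  loop 1: 6 segments, perimeter = 4.8222
Total perimeter = 4.822


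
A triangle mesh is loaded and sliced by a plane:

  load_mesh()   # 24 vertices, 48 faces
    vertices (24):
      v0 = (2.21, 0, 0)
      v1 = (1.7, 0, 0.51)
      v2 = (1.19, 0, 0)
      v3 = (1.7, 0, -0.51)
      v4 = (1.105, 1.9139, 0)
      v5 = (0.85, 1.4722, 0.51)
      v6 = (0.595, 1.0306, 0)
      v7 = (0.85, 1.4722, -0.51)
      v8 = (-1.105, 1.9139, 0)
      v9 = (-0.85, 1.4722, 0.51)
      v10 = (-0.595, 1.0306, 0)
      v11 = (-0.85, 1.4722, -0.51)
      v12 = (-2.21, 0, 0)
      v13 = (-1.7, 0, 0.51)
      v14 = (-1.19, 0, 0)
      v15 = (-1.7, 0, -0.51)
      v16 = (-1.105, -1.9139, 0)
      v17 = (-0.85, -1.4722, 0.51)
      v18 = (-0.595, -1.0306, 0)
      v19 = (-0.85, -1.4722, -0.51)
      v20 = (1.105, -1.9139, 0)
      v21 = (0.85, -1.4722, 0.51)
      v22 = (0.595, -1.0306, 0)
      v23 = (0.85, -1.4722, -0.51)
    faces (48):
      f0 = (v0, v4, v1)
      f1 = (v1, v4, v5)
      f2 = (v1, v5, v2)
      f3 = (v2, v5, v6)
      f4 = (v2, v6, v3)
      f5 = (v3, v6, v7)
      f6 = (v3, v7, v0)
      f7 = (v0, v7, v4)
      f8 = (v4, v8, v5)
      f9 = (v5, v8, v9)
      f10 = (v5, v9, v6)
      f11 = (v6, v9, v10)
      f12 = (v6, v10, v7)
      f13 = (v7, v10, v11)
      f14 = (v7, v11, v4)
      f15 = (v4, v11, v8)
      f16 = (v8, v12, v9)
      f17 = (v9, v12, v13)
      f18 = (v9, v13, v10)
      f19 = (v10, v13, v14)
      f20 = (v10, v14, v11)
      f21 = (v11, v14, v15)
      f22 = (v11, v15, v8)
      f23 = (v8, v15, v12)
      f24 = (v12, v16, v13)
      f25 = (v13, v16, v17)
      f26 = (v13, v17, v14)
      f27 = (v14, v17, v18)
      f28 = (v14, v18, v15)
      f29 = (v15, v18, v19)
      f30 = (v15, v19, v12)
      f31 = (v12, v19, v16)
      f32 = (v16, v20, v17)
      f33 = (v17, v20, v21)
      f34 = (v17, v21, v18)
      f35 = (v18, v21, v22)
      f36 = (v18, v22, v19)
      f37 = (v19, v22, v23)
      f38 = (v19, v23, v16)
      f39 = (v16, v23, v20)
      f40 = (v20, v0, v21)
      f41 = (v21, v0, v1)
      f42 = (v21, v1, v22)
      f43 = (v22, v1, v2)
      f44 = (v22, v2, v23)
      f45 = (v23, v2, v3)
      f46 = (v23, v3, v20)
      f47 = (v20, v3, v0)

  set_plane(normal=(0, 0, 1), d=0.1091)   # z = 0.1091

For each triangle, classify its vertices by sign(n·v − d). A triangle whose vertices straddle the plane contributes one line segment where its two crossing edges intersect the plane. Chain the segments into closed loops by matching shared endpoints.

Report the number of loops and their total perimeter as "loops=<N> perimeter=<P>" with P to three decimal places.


Straddling triangles (24 of 48):
  (v0,v4,v1) [--+] → (1.23228, 1.50448, 0.1091)–(2.1009, 0, 0.1091)  len=1.7372
  (v1,v4,v5) [+-+] → (1.23228, 1.50448, 0.1091)–(1.05045, 1.81941, 0.1091)  len=0.3637
  (v1,v5,v2) [++-] → (1.11727, 0.314935, 0.1091)–(1.2991, 0, 0.1091)  len=0.3637
  (v2,v5,v6) [-+-] → (1.11727, 0.314935, 0.1091)–(0.64955, 1.12507, 0.1091)  len=0.9355
  (v4,v8,v5) [--+] → (-0.686783, 1.81941, 0.1091)–(1.05045, 1.81941, 0.1091)  len=1.7372
  (v5,v8,v9) [+-+] → (-0.686783, 1.81941, 0.1091)–(-1.05045, 1.81941, 0.1091)  len=0.3637
  (v5,v9,v6) [++-] → (0.285883, 1.12507, 0.1091)–(0.64955, 1.12507, 0.1091)  len=0.3637
  (v6,v9,v10) [-+-] → (0.285883, 1.12507, 0.1091)–(-0.64955, 1.12507, 0.1091)  len=0.9354
  (v8,v12,v9) [--+] → (-1.91907, 0.314935, 0.1091)–(-1.05045, 1.81941, 0.1091)  len=1.7372
  (v9,v12,v13) [+-+] → (-1.91907, 0.314935, 0.1091)–(-2.1009, 0, 0.1091)  len=0.3637
  (v9,v13,v10) [++-] → (-0.831383, 0.810132, 0.1091)–(-0.64955, 1.12507, 0.1091)  len=0.3637
  (v10,v13,v14) [-+-] → (-0.831383, 0.810132, 0.1091)–(-1.2991, 0, 0.1091)  len=0.9355
  (v12,v16,v13) [--+] → (-1.23228, -1.50448, 0.1091)–(-2.1009, 0, 0.1091)  len=1.7372
  (v13,v16,v17) [+-+] → (-1.23228, -1.50448, 0.1091)–(-1.05045, -1.81941, 0.1091)  len=0.3637
  (v13,v17,v14) [++-] → (-1.11727, -0.314935, 0.1091)–(-1.2991, 0, 0.1091)  len=0.3637
  (v14,v17,v18) [-+-] → (-1.11727, -0.314935, 0.1091)–(-0.64955, -1.12507, 0.1091)  len=0.9355
  (v16,v20,v17) [--+] → (0.686783, -1.81941, 0.1091)–(-1.05045, -1.81941, 0.1091)  len=1.7372
  (v17,v20,v21) [+-+] → (0.686783, -1.81941, 0.1091)–(1.05045, -1.81941, 0.1091)  len=0.3637
  (v17,v21,v18) [++-] → (-0.285883, -1.12507, 0.1091)–(-0.64955, -1.12507, 0.1091)  len=0.3637
  (v18,v21,v22) [-+-] → (-0.285883, -1.12507, 0.1091)–(0.64955, -1.12507, 0.1091)  len=0.9354
  (v20,v0,v21) [--+] → (1.91907, -0.314935, 0.1091)–(1.05045, -1.81941, 0.1091)  len=1.7372
  (v21,v0,v1) [+-+] → (1.91907, -0.314935, 0.1091)–(2.1009, 0, 0.1091)  len=0.3637
  (v21,v1,v22) [++-] → (0.831383, -0.810132, 0.1091)–(0.64955, -1.12507, 0.1091)  len=0.3637
  (v22,v1,v2) [-+-] → (0.831383, -0.810132, 0.1091)–(1.2991, 0, 0.1091)  len=0.9355

Chained into 2 loop(s):
  loop 1: 12 segments, perimeter = 12.6053
  loop 2: 12 segments, perimeter = 7.7946
Total perimeter = 20.400

loops=2 perimeter=20.400


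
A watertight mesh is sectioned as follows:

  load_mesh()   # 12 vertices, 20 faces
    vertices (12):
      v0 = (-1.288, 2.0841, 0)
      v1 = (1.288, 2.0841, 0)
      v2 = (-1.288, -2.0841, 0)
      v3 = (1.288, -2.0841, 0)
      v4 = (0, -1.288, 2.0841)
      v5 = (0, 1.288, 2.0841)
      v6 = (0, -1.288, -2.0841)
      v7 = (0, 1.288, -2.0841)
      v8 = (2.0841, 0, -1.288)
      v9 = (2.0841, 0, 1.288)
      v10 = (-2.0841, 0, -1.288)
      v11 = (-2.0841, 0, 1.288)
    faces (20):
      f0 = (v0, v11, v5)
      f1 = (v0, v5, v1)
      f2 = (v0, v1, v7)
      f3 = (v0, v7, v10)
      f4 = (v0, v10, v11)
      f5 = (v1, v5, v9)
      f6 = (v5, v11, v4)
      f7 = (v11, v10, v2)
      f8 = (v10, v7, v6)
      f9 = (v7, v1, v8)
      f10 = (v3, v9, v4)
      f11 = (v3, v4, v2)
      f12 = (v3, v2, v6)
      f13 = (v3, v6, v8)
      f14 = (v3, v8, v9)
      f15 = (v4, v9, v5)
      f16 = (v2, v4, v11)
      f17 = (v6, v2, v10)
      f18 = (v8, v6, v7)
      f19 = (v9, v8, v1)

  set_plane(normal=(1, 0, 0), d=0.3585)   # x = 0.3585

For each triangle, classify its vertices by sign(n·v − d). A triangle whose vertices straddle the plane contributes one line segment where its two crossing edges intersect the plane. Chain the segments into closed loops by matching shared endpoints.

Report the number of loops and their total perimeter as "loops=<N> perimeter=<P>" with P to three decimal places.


Straddling triangles (10 of 20):
  (v0,v5,v1) [--+] → (0.3585, 1.50959, 1.50401)–(0.3585, 2.0841, 0)  len=1.6100
  (v0,v1,v7) [-+-] → (0.3585, 2.0841, 0)–(0.3585, 1.50959, -1.50401)  len=1.6100
  (v1,v5,v9) [+-+] → (0.3585, 1.50959, 1.50401)–(0.3585, 1.06644, 1.94716)  len=0.6267
  (v7,v1,v8) [-++] → (0.3585, 1.50959, -1.50401)–(0.3585, 1.06644, -1.94716)  len=0.6267
  (v3,v9,v4) [++-] → (0.3585, -1.06644, 1.94716)–(0.3585, -1.50959, 1.50401)  len=0.6267
  (v3,v4,v2) [+--] → (0.3585, -1.50959, 1.50401)–(0.3585, -2.0841, 0)  len=1.6100
  (v3,v2,v6) [+--] → (0.3585, -2.0841, 0)–(0.3585, -1.50959, -1.50401)  len=1.6100
  (v3,v6,v8) [+-+] → (0.3585, -1.50959, -1.50401)–(0.3585, -1.06644, -1.94716)  len=0.6267
  (v4,v9,v5) [-+-] → (0.3585, -1.06644, 1.94716)–(0.3585, 1.06644, 1.94716)  len=2.1329
  (v8,v6,v7) [+--] → (0.3585, -1.06644, -1.94716)–(0.3585, 1.06644, -1.94716)  len=2.1329

Chained into 1 loop(s):
  loop 1: 10 segments, perimeter = 13.2126
Total perimeter = 13.213

loops=1 perimeter=13.213


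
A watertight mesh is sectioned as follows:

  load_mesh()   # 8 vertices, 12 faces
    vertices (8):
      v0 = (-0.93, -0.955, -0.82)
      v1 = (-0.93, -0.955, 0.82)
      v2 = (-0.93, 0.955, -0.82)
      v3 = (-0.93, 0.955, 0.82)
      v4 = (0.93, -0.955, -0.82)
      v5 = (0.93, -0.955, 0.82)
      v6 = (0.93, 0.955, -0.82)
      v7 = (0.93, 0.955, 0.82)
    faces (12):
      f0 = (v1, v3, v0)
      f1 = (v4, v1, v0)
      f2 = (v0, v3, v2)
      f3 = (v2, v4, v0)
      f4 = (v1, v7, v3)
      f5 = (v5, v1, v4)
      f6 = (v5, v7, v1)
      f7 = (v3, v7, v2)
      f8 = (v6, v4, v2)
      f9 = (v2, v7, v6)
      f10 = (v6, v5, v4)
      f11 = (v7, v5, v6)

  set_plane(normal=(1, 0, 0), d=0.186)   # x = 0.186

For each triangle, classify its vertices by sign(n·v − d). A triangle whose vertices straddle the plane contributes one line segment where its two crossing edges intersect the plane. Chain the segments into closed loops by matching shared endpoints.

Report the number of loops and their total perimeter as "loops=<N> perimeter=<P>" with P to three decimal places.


Straddling triangles (8 of 12):
  (v4,v1,v0) [+--] → (0.186, -0.955, -0.164)–(0.186, -0.955, -0.82)  len=0.6560
  (v2,v4,v0) [-+-] → (0.186, -0.191, -0.82)–(0.186, -0.955, -0.82)  len=0.7640
  (v1,v7,v3) [-+-] → (0.186, 0.191, 0.82)–(0.186, 0.955, 0.82)  len=0.7640
  (v5,v1,v4) [+-+] → (0.186, -0.955, 0.82)–(0.186, -0.955, -0.164)  len=0.9840
  (v5,v7,v1) [++-] → (0.186, 0.191, 0.82)–(0.186, -0.955, 0.82)  len=1.1460
  (v3,v7,v2) [-+-] → (0.186, 0.955, 0.82)–(0.186, 0.955, 0.164)  len=0.6560
  (v6,v4,v2) [++-] → (0.186, -0.191, -0.82)–(0.186, 0.955, -0.82)  len=1.1460
  (v2,v7,v6) [-++] → (0.186, 0.955, 0.164)–(0.186, 0.955, -0.82)  len=0.9840

Chained into 1 loop(s):
  loop 1: 8 segments, perimeter = 7.1000
Total perimeter = 7.100

loops=1 perimeter=7.100


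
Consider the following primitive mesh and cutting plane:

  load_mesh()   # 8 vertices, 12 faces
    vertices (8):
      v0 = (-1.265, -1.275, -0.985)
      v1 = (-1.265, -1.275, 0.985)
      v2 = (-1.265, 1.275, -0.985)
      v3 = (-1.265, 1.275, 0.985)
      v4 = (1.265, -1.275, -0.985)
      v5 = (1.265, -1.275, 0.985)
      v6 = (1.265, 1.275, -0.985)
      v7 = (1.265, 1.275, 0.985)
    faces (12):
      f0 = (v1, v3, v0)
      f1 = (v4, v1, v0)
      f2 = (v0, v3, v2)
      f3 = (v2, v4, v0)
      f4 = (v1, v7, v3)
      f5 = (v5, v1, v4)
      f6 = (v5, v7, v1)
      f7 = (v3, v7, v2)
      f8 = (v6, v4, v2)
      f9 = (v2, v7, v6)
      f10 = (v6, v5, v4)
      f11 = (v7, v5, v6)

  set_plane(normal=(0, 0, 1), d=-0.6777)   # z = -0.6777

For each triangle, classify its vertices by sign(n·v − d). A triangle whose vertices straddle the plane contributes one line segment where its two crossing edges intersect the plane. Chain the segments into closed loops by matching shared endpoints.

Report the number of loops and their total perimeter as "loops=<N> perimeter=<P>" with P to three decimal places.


Straddling triangles (8 of 12):
  (v1,v3,v0) [++-] → (-1.265, -0.877226, -0.6777)–(-1.265, -1.275, -0.6777)  len=0.3978
  (v4,v1,v0) [-+-] → (0.870346, -1.275, -0.6777)–(-1.265, -1.275, -0.6777)  len=2.1353
  (v0,v3,v2) [-+-] → (-1.265, -0.877226, -0.6777)–(-1.265, 1.275, -0.6777)  len=2.1522
  (v5,v1,v4) [++-] → (0.870346, -1.275, -0.6777)–(1.265, -1.275, -0.6777)  len=0.3947
  (v3,v7,v2) [++-] → (-0.870346, 1.275, -0.6777)–(-1.265, 1.275, -0.6777)  len=0.3947
  (v2,v7,v6) [-+-] → (-0.870346, 1.275, -0.6777)–(1.265, 1.275, -0.6777)  len=2.1353
  (v6,v5,v4) [-+-] → (1.265, 0.877226, -0.6777)–(1.265, -1.275, -0.6777)  len=2.1522
  (v7,v5,v6) [++-] → (1.265, 0.877226, -0.6777)–(1.265, 1.275, -0.6777)  len=0.3978

Chained into 1 loop(s):
  loop 1: 8 segments, perimeter = 10.1600
Total perimeter = 10.160

loops=1 perimeter=10.160


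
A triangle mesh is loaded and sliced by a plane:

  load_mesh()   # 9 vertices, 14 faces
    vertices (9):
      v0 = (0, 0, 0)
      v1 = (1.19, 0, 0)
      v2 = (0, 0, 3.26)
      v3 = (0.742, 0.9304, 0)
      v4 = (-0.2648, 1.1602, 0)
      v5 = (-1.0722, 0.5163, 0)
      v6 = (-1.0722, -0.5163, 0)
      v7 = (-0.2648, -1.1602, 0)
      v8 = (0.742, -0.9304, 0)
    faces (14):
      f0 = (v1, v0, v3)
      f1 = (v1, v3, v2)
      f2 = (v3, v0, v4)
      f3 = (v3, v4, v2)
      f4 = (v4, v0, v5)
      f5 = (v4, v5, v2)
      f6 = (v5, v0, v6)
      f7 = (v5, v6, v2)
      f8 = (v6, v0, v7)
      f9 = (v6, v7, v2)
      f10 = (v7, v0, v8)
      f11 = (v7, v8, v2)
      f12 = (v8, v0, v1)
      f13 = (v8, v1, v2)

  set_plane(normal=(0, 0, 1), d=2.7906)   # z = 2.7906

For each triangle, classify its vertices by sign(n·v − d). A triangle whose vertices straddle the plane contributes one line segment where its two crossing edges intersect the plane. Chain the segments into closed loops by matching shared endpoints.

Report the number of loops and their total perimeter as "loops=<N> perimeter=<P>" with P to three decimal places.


loops=1 perimeter=1.041

Straddling triangles (7 of 14):
  (v1,v3,v2) [--+] → (0.106839, 0.133966, 2.7906)–(0.171345, 0, 2.7906)  len=0.1487
  (v3,v4,v2) [--+] → (-0.038128, 0.167055, 2.7906)–(0.106839, 0.133966, 2.7906)  len=0.1487
  (v4,v5,v2) [--+] → (-0.154384, 0.0743409, 2.7906)–(-0.038128, 0.167055, 2.7906)  len=0.1487
  (v5,v6,v2) [--+] → (-0.154384, -0.0743409, 2.7906)–(-0.154384, 0.0743409, 2.7906)  len=0.1487
  (v6,v7,v2) [--+] → (-0.038128, -0.167055, 2.7906)–(-0.154384, -0.0743409, 2.7906)  len=0.1487
  (v7,v8,v2) [--+] → (0.106839, -0.133966, 2.7906)–(-0.038128, -0.167055, 2.7906)  len=0.1487
  (v8,v1,v2) [--+] → (0.171345, 0, 2.7906)–(0.106839, -0.133966, 2.7906)  len=0.1487

Chained into 1 loop(s):
  loop 1: 7 segments, perimeter = 1.0408
Total perimeter = 1.041


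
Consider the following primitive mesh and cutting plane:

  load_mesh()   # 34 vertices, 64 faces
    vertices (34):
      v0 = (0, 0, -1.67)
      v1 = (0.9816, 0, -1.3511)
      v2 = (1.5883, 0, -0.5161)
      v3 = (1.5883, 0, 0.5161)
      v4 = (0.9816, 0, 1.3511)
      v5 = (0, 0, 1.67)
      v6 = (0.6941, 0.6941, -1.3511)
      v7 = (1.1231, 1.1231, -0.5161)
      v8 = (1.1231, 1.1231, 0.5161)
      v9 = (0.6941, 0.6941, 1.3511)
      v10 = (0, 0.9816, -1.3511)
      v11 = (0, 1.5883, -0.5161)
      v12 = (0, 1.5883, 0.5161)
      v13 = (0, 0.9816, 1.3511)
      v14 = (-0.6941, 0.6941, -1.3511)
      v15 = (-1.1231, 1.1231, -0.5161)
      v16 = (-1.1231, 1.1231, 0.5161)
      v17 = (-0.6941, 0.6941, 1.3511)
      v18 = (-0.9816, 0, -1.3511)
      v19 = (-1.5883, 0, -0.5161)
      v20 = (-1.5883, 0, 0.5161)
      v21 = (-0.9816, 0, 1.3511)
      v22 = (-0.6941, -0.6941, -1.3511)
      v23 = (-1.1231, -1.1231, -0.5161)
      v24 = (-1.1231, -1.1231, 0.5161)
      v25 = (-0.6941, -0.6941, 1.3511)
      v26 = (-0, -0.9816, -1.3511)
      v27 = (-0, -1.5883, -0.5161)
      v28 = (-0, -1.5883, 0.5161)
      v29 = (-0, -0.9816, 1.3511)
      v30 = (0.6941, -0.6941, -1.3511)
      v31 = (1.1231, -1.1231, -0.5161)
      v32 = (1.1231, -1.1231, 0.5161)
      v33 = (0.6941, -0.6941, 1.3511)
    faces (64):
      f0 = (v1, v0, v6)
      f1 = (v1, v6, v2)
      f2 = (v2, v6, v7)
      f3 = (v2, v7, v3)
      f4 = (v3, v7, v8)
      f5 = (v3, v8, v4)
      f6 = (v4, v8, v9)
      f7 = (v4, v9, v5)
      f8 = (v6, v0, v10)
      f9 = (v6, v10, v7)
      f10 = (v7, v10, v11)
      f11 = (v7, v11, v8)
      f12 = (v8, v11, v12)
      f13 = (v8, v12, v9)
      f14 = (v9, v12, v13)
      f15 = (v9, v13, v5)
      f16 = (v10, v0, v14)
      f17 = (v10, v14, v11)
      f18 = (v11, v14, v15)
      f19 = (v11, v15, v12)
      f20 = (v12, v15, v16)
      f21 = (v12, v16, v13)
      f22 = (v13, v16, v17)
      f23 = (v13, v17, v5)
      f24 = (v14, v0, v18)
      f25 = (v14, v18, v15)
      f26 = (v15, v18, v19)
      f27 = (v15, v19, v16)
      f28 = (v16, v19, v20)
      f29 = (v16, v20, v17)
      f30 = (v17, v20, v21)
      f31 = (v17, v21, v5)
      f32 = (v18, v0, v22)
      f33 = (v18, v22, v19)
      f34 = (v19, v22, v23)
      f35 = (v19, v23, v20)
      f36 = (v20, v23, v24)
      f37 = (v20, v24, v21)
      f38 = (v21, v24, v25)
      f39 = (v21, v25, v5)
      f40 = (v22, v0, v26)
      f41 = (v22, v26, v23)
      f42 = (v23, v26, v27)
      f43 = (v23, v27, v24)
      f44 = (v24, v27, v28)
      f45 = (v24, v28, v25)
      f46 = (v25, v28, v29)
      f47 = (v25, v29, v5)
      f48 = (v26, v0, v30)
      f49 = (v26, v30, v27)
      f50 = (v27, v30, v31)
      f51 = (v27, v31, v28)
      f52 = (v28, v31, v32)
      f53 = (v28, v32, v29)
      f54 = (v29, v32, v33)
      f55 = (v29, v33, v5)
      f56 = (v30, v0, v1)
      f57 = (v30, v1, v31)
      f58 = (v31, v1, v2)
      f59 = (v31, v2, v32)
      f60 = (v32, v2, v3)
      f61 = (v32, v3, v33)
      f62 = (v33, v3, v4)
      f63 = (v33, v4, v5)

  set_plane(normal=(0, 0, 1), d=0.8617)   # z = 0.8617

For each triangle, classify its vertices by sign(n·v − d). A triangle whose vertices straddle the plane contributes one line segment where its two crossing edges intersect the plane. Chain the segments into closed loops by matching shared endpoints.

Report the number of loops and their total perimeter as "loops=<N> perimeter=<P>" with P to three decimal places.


loops=1 perimeter=8.188

Straddling triangles (16 of 64):
  (v3,v8,v4) [--+] → (1.06453, 0.658258, 0.8617)–(1.33719, 0, 0.8617)  len=0.7125
  (v4,v8,v9) [+-+] → (1.06453, 0.658258, 0.8617)–(0.94554, 0.94554, 0.8617)  len=0.3110
  (v8,v12,v9) [--+] → (0.287283, 1.2182, 0.8617)–(0.94554, 0.94554, 0.8617)  len=0.7125
  (v9,v12,v13) [+-+] → (0.287283, 1.2182, 0.8617)–(0, 1.33719, 0.8617)  len=0.3110
  (v12,v16,v13) [--+] → (-0.658258, 1.06453, 0.8617)–(0, 1.33719, 0.8617)  len=0.7125
  (v13,v16,v17) [+-+] → (-0.658258, 1.06453, 0.8617)–(-0.94554, 0.94554, 0.8617)  len=0.3110
  (v16,v20,v17) [--+] → (-1.2182, 0.287283, 0.8617)–(-0.94554, 0.94554, 0.8617)  len=0.7125
  (v17,v20,v21) [+-+] → (-1.2182, 0.287283, 0.8617)–(-1.33719, 0, 0.8617)  len=0.3110
  (v20,v24,v21) [--+] → (-1.06453, -0.658258, 0.8617)–(-1.33719, 0, 0.8617)  len=0.7125
  (v21,v24,v25) [+-+] → (-1.06453, -0.658258, 0.8617)–(-0.94554, -0.94554, 0.8617)  len=0.3110
  (v24,v28,v25) [--+] → (-0.287283, -1.2182, 0.8617)–(-0.94554, -0.94554, 0.8617)  len=0.7125
  (v25,v28,v29) [+-+] → (-0.287283, -1.2182, 0.8617)–(0, -1.33719, 0.8617)  len=0.3110
  (v28,v32,v29) [--+] → (0.658258, -1.06453, 0.8617)–(0, -1.33719, 0.8617)  len=0.7125
  (v29,v32,v33) [+-+] → (0.658258, -1.06453, 0.8617)–(0.94554, -0.94554, 0.8617)  len=0.3110
  (v32,v3,v33) [--+] → (1.2182, -0.287283, 0.8617)–(0.94554, -0.94554, 0.8617)  len=0.7125
  (v33,v3,v4) [+-+] → (1.2182, -0.287283, 0.8617)–(1.33719, 0, 0.8617)  len=0.3110

Chained into 1 loop(s):
  loop 1: 16 segments, perimeter = 8.1876
Total perimeter = 8.188


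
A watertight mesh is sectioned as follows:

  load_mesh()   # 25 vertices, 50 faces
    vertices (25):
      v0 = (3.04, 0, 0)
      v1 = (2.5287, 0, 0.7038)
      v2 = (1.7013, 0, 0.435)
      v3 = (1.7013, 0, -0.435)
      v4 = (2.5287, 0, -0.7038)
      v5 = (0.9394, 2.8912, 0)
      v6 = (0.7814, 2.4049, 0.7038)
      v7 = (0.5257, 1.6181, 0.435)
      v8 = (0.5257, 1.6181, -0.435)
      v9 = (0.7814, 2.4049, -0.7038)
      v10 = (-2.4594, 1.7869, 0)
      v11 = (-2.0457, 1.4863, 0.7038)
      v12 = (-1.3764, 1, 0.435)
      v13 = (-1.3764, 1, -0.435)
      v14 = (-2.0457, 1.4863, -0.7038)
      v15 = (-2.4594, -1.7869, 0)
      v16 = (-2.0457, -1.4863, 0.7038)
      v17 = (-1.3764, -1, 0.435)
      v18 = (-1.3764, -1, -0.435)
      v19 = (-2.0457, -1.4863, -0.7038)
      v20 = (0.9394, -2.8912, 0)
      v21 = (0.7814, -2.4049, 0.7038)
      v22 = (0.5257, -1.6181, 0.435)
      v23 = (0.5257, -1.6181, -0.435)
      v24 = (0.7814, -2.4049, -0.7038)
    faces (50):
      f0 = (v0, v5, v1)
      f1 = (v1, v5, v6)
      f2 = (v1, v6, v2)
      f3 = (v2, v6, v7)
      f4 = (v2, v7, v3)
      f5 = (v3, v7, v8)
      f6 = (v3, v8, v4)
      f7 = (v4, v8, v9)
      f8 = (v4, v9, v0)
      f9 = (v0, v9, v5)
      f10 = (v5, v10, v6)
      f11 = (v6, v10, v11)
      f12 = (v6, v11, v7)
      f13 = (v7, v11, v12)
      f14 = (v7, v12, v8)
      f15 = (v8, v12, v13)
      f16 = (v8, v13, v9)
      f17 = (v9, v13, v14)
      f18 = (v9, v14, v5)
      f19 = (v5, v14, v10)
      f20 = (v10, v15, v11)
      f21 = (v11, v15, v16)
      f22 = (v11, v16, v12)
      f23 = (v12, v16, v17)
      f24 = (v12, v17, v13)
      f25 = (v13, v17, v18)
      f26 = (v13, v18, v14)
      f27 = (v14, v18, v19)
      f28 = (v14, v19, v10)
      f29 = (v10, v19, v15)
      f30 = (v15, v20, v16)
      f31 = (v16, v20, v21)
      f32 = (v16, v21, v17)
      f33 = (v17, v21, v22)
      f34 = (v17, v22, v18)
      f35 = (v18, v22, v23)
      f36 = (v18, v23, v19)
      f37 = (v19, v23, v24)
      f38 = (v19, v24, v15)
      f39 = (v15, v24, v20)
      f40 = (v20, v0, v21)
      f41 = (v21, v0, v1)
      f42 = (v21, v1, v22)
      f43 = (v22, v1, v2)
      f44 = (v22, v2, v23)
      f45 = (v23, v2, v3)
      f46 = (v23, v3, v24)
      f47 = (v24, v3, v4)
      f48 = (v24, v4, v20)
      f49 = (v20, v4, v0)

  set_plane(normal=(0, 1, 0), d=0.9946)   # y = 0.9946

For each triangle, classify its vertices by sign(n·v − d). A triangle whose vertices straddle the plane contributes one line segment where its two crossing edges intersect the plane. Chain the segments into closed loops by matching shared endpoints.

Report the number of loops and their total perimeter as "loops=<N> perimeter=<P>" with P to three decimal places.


Straddling triangles (20 of 50):
  (v0,v5,v1) [-+-] → (2.31737, 0.9946, 0)–(1.98197, 0.9946, 0.461686)  len=0.5707
  (v1,v5,v6) [-++] → (1.98197, 0.9946, 0.461686)–(1.80607, 0.9946, 0.7038)  len=0.2993
  (v1,v6,v2) [-+-] → (1.80607, 0.9946, 0.7038)–(1.32085, 0.9946, 0.546168)  len=0.5102
  (v2,v6,v7) [-++] → (1.32085, 0.9946, 0.546168)–(0.978692, 0.9946, 0.435)  len=0.3598
  (v2,v7,v3) [-+-] → (0.978692, 0.9946, 0.435)–(0.978692, 0.9946, 0.0997642)  len=0.3352
  (v3,v7,v8) [-++] → (0.978692, 0.9946, 0.0997642)–(0.978692, 0.9946, -0.435)  len=0.5348
  (v3,v8,v4) [-+-] → (0.978692, 0.9946, -0.435)–(1.29751, 0.9946, -0.538576)  len=0.3352
  (v4,v8,v9) [-++] → (1.29751, 0.9946, -0.538576)–(1.80607, 0.9946, -0.7038)  len=0.5347
  (v4,v9,v0) [-+-] → (1.80607, 0.9946, -0.7038)–(2.10591, 0.9946, -0.291072)  len=0.5101
  (v0,v9,v5) [-++] → (2.10591, 0.9946, -0.291072)–(2.31737, 0.9946, 0)  len=0.3598
  (v10,v15,v11) [+-+] → (-2.4594, 0.9946, 0)–(-2.10785, 0.9946, 0.598075)  len=0.6937
  (v11,v15,v16) [+--] → (-2.10785, 0.9946, 0.598075)–(-2.0457, 0.9946, 0.7038)  len=0.1226
  (v11,v16,v12) [+-+] → (-2.0457, 0.9946, 0.7038)–(-1.37785, 0.9946, 0.435584)  len=0.7197
  (v12,v16,v17) [+--] → (-1.37785, 0.9946, 0.435584)–(-1.3764, 0.9946, 0.435)  len=0.0016
  (v12,v17,v13) [+-+] → (-1.3764, 0.9946, 0.435)–(-1.3764, 0.9946, -0.432651)  len=0.8677
  (v13,v17,v18) [+--] → (-1.3764, 0.9946, -0.432651)–(-1.3764, 0.9946, -0.435)  len=0.0023
  (v13,v18,v14) [+-+] → (-1.3764, 0.9946, -0.435)–(-1.91334, 0.9946, -0.650641)  len=0.5786
  (v14,v18,v19) [+--] → (-1.91334, 0.9946, -0.650641)–(-2.0457, 0.9946, -0.7038)  len=0.1426
  (v14,v19,v10) [+-+] → (-2.0457, 0.9946, -0.7038)–(-2.35926, 0.9946, -0.17036)  len=0.6188
  (v10,v19,v15) [+--] → (-2.35926, 0.9946, -0.17036)–(-2.4594, 0.9946, 0)  len=0.1976

Chained into 2 loop(s):
  loop 1: 10 segments, perimeter = 4.3497
  loop 2: 10 segments, perimeter = 3.9453
Total perimeter = 8.295

loops=2 perimeter=8.295
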